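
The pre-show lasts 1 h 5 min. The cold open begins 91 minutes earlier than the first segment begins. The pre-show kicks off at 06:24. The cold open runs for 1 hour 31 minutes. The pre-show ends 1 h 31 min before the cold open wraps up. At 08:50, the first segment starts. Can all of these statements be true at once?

No

The cold open starts at 08:50 − 91 min = 07:19.
The cold open ends at 07:19 + 91 min = 08:50.
The pre-show ends at 08:50 − 91 min = 07:19.
The pre-show starts at 07:19 − 65 min = 06:14.
But the pre-show is also said to start at 06:24 — a 10-minute conflict.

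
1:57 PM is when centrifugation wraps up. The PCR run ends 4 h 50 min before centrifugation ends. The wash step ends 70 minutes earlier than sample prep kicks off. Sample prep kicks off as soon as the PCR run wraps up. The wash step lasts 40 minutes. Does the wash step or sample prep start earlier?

the wash step

The PCR run ends at 1:57 PM − 290 min = 9:07 AM.
So sample prep starts at 9:07 AM.
The wash step ends at 9:07 AM − 70 min = 7:57 AM.
The wash step starts at 7:57 AM − 40 min = 7:17 AM.
The wash step starts at 7:17 AM and sample prep starts at 9:07 AM, so the wash step is first.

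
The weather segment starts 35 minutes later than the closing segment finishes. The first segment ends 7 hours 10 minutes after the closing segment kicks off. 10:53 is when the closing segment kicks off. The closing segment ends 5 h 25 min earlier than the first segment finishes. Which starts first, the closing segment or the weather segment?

the closing segment

The first segment ends at 10:53 + 430 min = 18:03.
The closing segment ends at 18:03 − 325 min = 12:38.
The weather segment starts at 12:38 + 35 min = 13:13.
The closing segment starts at 10:53 and the weather segment starts at 13:13, so the closing segment is first.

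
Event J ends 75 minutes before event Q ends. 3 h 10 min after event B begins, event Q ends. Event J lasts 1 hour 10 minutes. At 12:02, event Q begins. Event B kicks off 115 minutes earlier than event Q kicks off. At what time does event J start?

10:52

Event B starts at 12:02 − 115 min = 10:07.
Event Q ends at 10:07 + 190 min = 13:17.
Event J ends at 13:17 − 75 min = 12:02.
Event J starts at 12:02 − 70 min = 10:52.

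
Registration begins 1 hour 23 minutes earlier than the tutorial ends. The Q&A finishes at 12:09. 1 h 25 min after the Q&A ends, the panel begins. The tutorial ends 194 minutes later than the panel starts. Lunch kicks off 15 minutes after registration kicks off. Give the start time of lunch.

15:40

The panel starts at 12:09 + 85 min = 13:34.
The tutorial ends at 13:34 + 194 min = 16:48.
Registration starts at 16:48 − 83 min = 15:25.
Lunch starts at 15:25 + 15 min = 15:40.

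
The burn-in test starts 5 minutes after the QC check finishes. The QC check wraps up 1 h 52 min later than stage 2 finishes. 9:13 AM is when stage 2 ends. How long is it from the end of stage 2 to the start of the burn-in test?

117 minutes

The QC check ends at 9:13 AM + 112 min = 11:05 AM.
The burn-in test starts at 11:05 AM + 5 min = 11:10 AM.
From 9:13 AM to 11:10 AM is 117 minutes.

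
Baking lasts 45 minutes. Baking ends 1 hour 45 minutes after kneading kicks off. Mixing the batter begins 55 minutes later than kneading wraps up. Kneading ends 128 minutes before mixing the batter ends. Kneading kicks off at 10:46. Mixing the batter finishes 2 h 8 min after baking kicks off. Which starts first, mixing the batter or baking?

Baking ends at 10:46 + 105 min = 12:31.
Baking starts at 12:31 − 45 min = 11:46.
Mixing the batter ends at 11:46 + 128 min = 13:54.
Kneading ends at 13:54 − 128 min = 11:46.
Mixing the batter starts at 11:46 + 55 min = 12:41.
Mixing the batter starts at 12:41 and baking starts at 11:46, so baking is first.

baking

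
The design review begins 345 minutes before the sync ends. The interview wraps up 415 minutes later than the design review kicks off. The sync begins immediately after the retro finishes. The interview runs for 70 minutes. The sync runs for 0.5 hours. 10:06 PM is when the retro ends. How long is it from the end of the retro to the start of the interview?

30 minutes

The sync starts at 10:06 PM.
The sync ends at 10:06 PM + 30 min = 10:36 PM.
The design review starts at 10:36 PM − 345 min = 4:51 PM.
The interview ends at 4:51 PM + 415 min = 11:46 PM.
The interview starts at 11:46 PM − 70 min = 10:36 PM.
From 10:06 PM to 10:36 PM is 30 minutes.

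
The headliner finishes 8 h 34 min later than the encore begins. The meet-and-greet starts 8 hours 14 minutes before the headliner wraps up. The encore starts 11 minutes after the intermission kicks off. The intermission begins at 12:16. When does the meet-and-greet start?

The encore starts at 12:16 + 11 min = 12:27.
The headliner ends at 12:27 + 514 min = 21:01.
The meet-and-greet starts at 21:01 − 494 min = 12:47.

12:47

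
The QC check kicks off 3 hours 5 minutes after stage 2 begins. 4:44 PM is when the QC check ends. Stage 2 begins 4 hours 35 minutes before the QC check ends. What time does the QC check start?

Stage 2 starts at 4:44 PM − 275 min = 12:09 PM.
The QC check starts at 12:09 PM + 185 min = 3:14 PM.

3:14 PM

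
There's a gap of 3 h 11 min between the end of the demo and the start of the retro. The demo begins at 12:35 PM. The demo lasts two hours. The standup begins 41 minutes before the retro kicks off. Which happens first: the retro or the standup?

the standup

The demo ends at 12:35 PM + 120 min = 2:35 PM.
The retro starts at 2:35 PM + 191 min = 5:46 PM.
The standup starts at 5:46 PM − 41 min = 5:05 PM.
The retro starts at 5:46 PM and the standup starts at 5:05 PM, so the standup is first.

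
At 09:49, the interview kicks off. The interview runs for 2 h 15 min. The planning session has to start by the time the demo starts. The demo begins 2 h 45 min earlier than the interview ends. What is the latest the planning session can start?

The interview ends at 09:49 + 135 min = 12:04.
The demo starts at 12:04 − 165 min = 09:19.
The planning session is bounded by the demo, so the latest it can start is 09:19.

09:19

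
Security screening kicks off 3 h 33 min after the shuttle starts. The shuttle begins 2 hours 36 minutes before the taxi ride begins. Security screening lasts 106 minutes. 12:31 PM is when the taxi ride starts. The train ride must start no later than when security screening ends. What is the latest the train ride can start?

3:14 PM

The shuttle starts at 12:31 PM − 156 min = 9:55 AM.
Security screening starts at 9:55 AM + 213 min = 1:28 PM.
Security screening ends at 1:28 PM + 106 min = 3:14 PM.
The train ride is bounded by security screening, so the latest it can start is 3:14 PM.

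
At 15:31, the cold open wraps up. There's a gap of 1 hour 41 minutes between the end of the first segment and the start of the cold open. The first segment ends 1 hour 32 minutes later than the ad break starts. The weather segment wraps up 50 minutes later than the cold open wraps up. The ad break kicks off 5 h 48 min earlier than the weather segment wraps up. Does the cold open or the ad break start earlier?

the ad break

The weather segment ends at 15:31 + 50 min = 16:21.
The ad break starts at 16:21 − 348 min = 10:33.
The first segment ends at 10:33 + 92 min = 12:05.
The cold open starts at 12:05 + 101 min = 13:46.
The cold open starts at 13:46 and the ad break starts at 10:33, so the ad break is first.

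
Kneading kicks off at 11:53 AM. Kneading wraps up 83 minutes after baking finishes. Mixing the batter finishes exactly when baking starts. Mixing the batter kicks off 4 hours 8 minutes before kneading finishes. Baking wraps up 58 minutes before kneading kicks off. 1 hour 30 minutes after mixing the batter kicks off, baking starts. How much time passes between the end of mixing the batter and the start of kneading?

Baking ends at 11:53 AM − 58 min = 10:55 AM.
Kneading ends at 10:55 AM + 83 min = 12:18 PM.
Mixing the batter starts at 12:18 PM − 248 min = 8:10 AM.
Baking starts at 8:10 AM + 90 min = 9:40 AM.
So mixing the batter ends at 9:40 AM.
From 9:40 AM to 11:53 AM is 2 h 13 min.

2 h 13 min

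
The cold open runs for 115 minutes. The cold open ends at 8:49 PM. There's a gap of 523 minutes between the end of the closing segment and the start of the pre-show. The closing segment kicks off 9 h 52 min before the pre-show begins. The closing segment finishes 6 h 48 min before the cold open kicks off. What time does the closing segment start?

10:57 AM

The cold open starts at 8:49 PM − 115 min = 6:54 PM.
The closing segment ends at 6:54 PM − 408 min = 12:06 PM.
The pre-show starts at 12:06 PM + 523 min = 8:49 PM.
The closing segment starts at 8:49 PM − 592 min = 10:57 AM.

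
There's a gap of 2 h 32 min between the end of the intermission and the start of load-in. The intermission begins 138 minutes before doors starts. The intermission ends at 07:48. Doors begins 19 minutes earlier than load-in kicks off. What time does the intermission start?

Load-in starts at 07:48 + 152 min = 10:20.
Doors starts at 10:20 − 19 min = 10:01.
The intermission starts at 10:01 − 138 min = 07:43.

07:43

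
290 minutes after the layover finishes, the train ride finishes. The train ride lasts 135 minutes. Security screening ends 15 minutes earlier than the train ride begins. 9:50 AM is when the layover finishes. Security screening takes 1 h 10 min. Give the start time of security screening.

11:00 AM

The train ride ends at 9:50 AM + 290 min = 2:40 PM.
The train ride starts at 2:40 PM − 135 min = 12:25 PM.
Security screening ends at 12:25 PM − 15 min = 12:10 PM.
Security screening starts at 12:10 PM − 70 min = 11:00 AM.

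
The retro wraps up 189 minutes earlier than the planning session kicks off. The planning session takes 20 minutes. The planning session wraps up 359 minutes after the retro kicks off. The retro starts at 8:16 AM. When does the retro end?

10:46 AM

The planning session ends at 8:16 AM + 359 min = 2:15 PM.
The planning session starts at 2:15 PM − 20 min = 1:55 PM.
The retro ends at 1:55 PM − 189 min = 10:46 AM.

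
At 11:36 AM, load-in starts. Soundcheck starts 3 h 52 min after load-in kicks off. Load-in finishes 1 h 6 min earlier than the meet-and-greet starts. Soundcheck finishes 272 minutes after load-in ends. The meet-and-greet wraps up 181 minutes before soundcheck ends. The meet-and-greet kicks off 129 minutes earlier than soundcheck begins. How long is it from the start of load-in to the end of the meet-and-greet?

Soundcheck starts at 11:36 AM + 232 min = 3:28 PM.
The meet-and-greet starts at 3:28 PM − 129 min = 1:19 PM.
Load-in ends at 1:19 PM − 66 min = 12:13 PM.
Soundcheck ends at 12:13 PM + 272 min = 4:45 PM.
The meet-and-greet ends at 4:45 PM − 181 min = 1:44 PM.
From 11:36 AM to 1:44 PM is 2 hours 8 minutes.

2 hours 8 minutes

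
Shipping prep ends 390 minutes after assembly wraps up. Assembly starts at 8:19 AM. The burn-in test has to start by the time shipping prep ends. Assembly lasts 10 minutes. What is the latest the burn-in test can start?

2:59 PM

Assembly ends at 8:19 AM + 10 min = 8:29 AM.
Shipping prep ends at 8:29 AM + 390 min = 2:59 PM.
The burn-in test is bounded by shipping prep, so the latest it can start is 2:59 PM.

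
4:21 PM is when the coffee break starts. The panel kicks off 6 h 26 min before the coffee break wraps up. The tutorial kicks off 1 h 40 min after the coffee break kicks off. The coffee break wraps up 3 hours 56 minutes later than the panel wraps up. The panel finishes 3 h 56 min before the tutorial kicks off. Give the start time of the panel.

11:35 AM

The tutorial starts at 4:21 PM + 100 min = 6:01 PM.
The panel ends at 6:01 PM − 236 min = 2:05 PM.
The coffee break ends at 2:05 PM + 236 min = 6:01 PM.
The panel starts at 6:01 PM − 386 min = 11:35 AM.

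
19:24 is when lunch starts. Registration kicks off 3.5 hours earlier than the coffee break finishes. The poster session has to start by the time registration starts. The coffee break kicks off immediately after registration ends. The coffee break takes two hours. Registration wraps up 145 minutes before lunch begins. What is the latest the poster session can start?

15:29

Registration ends at 19:24 − 145 min = 16:59.
So the coffee break starts at 16:59.
The coffee break ends at 16:59 + 120 min = 18:59.
Registration starts at 18:59 − 210 min = 15:29.
The poster session is bounded by registration, so the latest it can start is 15:29.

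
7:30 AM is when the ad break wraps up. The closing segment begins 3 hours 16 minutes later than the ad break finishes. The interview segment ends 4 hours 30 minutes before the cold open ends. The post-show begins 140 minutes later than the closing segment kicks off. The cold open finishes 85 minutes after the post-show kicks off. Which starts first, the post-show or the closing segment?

the closing segment

The closing segment starts at 7:30 AM + 196 min = 10:46 AM.
The post-show starts at 10:46 AM + 140 min = 1:06 PM.
The post-show starts at 1:06 PM and the closing segment starts at 10:46 AM, so the closing segment is first.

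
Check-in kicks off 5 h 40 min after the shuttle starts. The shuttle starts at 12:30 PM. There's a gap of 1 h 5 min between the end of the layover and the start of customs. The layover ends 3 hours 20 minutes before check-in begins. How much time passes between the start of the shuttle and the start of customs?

205 minutes

Check-in starts at 12:30 PM + 340 min = 6:10 PM.
The layover ends at 6:10 PM − 200 min = 2:50 PM.
Customs starts at 2:50 PM + 65 min = 3:55 PM.
From 12:30 PM to 3:55 PM is 205 minutes.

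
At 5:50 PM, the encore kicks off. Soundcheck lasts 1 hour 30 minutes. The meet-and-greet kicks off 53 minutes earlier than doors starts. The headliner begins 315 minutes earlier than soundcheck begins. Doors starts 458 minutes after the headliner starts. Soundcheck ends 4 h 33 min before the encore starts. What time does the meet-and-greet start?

1:17 PM

Soundcheck ends at 5:50 PM − 273 min = 1:17 PM.
Soundcheck starts at 1:17 PM − 90 min = 11:47 AM.
The headliner starts at 11:47 AM − 315 min = 6:32 AM.
Doors starts at 6:32 AM + 458 min = 2:10 PM.
The meet-and-greet starts at 2:10 PM − 53 min = 1:17 PM.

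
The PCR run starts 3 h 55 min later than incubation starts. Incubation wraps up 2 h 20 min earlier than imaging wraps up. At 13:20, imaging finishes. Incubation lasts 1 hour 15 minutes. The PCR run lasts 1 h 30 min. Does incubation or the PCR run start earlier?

incubation

Incubation ends at 13:20 − 140 min = 11:00.
Incubation starts at 11:00 − 75 min = 09:45.
The PCR run starts at 09:45 + 235 min = 13:40.
Incubation starts at 09:45 and the PCR run starts at 13:40, so incubation is first.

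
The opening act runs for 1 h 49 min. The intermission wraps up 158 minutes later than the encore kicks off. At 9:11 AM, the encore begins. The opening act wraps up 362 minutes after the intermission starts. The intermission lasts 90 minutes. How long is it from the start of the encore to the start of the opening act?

5 hours 21 minutes

The intermission ends at 9:11 AM + 158 min = 11:49 AM.
The intermission starts at 11:49 AM − 90 min = 10:19 AM.
The opening act ends at 10:19 AM + 362 min = 4:21 PM.
The opening act starts at 4:21 PM − 109 min = 2:32 PM.
From 9:11 AM to 2:32 PM is 5 hours 21 minutes.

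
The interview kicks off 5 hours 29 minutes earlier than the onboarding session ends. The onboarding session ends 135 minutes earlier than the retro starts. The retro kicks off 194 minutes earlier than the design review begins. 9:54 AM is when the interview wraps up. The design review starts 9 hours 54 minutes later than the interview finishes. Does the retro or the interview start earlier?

the interview

The design review starts at 9:54 AM + 594 min = 7:48 PM.
The retro starts at 7:48 PM − 194 min = 4:34 PM.
The onboarding session ends at 4:34 PM − 135 min = 2:19 PM.
The interview starts at 2:19 PM − 329 min = 8:50 AM.
The retro starts at 4:34 PM and the interview starts at 8:50 AM, so the interview is first.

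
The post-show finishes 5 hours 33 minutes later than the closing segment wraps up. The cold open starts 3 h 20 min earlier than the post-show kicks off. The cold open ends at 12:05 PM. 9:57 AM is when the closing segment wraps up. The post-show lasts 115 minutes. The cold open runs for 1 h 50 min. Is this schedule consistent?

Yes

The post-show ends at 9:57 AM + 333 min = 3:30 PM.
The post-show starts at 3:30 PM − 115 min = 1:35 PM.
The cold open starts at 1:35 PM − 200 min = 10:15 AM.
The cold open ends at 10:15 AM + 110 min = 12:05 PM.
That matches the stated 12:05 PM, so the schedule is consistent.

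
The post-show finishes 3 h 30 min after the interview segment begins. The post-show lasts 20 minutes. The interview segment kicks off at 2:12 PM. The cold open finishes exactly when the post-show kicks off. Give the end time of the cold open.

The post-show ends at 2:12 PM + 210 min = 5:42 PM.
The post-show starts at 5:42 PM − 20 min = 5:22 PM.
So the cold open ends at 5:22 PM.

5:22 PM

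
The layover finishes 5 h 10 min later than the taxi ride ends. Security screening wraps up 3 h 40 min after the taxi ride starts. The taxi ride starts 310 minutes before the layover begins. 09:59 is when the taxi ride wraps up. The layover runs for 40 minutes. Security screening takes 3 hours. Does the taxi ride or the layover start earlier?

the taxi ride

The layover ends at 09:59 + 310 min = 15:09.
The layover starts at 15:09 − 40 min = 14:29.
The taxi ride starts at 14:29 − 310 min = 09:19.
The taxi ride starts at 09:19 and the layover starts at 14:29, so the taxi ride is first.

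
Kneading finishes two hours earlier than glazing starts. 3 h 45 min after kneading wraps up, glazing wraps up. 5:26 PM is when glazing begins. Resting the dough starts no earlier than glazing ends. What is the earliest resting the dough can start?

7:11 PM

Kneading ends at 5:26 PM − 120 min = 3:26 PM.
Glazing ends at 3:26 PM + 225 min = 7:11 PM.
Resting the dough is bounded by glazing, so the earliest it can start is 7:11 PM.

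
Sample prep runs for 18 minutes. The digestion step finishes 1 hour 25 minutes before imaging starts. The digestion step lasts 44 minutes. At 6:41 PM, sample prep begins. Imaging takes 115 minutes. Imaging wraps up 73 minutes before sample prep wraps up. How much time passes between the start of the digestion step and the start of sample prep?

4 hours 59 minutes

Sample prep ends at 6:41 PM + 18 min = 6:59 PM.
Imaging ends at 6:59 PM − 73 min = 5:46 PM.
Imaging starts at 5:46 PM − 115 min = 3:51 PM.
The digestion step ends at 3:51 PM − 85 min = 2:26 PM.
The digestion step starts at 2:26 PM − 44 min = 1:42 PM.
From 1:42 PM to 6:41 PM is 4 hours 59 minutes.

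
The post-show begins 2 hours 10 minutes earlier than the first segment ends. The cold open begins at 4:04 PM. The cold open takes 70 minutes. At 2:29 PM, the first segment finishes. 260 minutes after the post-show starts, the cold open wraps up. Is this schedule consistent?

No

The post-show starts at 2:29 PM − 130 min = 12:19 PM.
The cold open ends at 12:19 PM + 260 min = 4:39 PM.
The cold open starts at 4:39 PM − 70 min = 3:29 PM.
But the cold open is also said to start at 4:04 PM — a 35-minute conflict.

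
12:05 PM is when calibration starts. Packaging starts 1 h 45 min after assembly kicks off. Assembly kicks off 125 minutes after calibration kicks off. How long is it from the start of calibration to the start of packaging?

Assembly starts at 12:05 PM + 125 min = 2:10 PM.
Packaging starts at 2:10 PM + 105 min = 3:55 PM.
From 12:05 PM to 3:55 PM is 3 h 50 min.

3 h 50 min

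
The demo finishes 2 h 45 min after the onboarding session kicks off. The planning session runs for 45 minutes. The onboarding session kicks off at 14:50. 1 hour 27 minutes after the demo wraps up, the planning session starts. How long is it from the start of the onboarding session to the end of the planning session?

The demo ends at 14:50 + 165 min = 17:35.
The planning session starts at 17:35 + 87 min = 19:02.
The planning session ends at 19:02 + 45 min = 19:47.
From 14:50 to 19:47 is 297 minutes.

297 minutes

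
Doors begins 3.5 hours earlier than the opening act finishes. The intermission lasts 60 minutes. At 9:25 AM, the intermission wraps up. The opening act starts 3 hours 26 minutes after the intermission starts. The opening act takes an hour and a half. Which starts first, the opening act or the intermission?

The intermission starts at 9:25 AM − 60 min = 8:25 AM.
The opening act starts at 8:25 AM + 206 min = 11:51 AM.
The opening act starts at 11:51 AM and the intermission starts at 8:25 AM, so the intermission is first.

the intermission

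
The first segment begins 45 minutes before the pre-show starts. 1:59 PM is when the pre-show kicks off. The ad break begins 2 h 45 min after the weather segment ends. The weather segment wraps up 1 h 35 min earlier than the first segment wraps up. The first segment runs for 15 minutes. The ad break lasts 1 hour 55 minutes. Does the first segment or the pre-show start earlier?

the first segment

The first segment starts at 1:59 PM − 45 min = 1:14 PM.
The first segment starts at 1:14 PM and the pre-show starts at 1:59 PM, so the first segment is first.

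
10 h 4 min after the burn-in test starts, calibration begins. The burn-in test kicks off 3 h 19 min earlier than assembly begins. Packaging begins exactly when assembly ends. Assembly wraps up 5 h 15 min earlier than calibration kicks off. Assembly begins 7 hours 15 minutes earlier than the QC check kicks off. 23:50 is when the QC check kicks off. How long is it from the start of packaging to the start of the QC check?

Assembly starts at 23:50 − 435 min = 16:35.
The burn-in test starts at 16:35 − 199 min = 13:16.
Calibration starts at 13:16 + 604 min = 23:20.
Assembly ends at 23:20 − 315 min = 18:05.
So packaging starts at 18:05.
From 18:05 to 23:50 is 5 h 45 min.

5 h 45 min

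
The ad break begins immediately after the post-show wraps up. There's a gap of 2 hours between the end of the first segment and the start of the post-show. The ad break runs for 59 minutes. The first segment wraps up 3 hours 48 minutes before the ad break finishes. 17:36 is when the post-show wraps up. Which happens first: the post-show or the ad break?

the post-show

The ad break starts at 17:36.
The ad break ends at 17:36 + 59 min = 18:35.
The first segment ends at 18:35 − 228 min = 14:47.
The post-show starts at 14:47 + 120 min = 16:47.
The post-show starts at 16:47 and the ad break starts at 17:36, so the post-show is first.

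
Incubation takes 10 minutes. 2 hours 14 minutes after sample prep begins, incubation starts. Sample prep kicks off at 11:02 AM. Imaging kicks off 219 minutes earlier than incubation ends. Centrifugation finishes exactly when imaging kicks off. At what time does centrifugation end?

9:47 AM

Incubation starts at 11:02 AM + 134 min = 1:16 PM.
Incubation ends at 1:16 PM + 10 min = 1:26 PM.
Imaging starts at 1:26 PM − 219 min = 9:47 AM.
So centrifugation ends at 9:47 AM.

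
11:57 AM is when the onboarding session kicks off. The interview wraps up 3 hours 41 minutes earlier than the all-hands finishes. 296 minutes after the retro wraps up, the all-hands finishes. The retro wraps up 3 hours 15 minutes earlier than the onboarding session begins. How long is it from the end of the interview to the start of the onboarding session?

2 hours

The retro ends at 11:57 AM − 195 min = 8:42 AM.
The all-hands ends at 8:42 AM + 296 min = 1:38 PM.
The interview ends at 1:38 PM − 221 min = 9:57 AM.
From 9:57 AM to 11:57 AM is 2 hours.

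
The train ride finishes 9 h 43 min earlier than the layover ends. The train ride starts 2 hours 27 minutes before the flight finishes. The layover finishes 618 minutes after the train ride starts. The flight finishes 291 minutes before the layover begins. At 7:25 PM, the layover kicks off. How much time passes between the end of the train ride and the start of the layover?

The flight ends at 7:25 PM − 291 min = 2:34 PM.
The train ride starts at 2:34 PM − 147 min = 12:07 PM.
The layover ends at 12:07 PM + 618 min = 10:25 PM.
The train ride ends at 10:25 PM − 583 min = 12:42 PM.
From 12:42 PM to 7:25 PM is 403 minutes.

403 minutes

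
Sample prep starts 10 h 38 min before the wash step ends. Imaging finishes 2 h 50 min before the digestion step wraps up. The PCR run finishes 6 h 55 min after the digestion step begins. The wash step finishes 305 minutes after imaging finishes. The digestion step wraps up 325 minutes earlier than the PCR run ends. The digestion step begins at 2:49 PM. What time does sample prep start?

7:56 AM

The PCR run ends at 2:49 PM + 415 min = 9:44 PM.
The digestion step ends at 9:44 PM − 325 min = 4:19 PM.
Imaging ends at 4:19 PM − 170 min = 1:29 PM.
The wash step ends at 1:29 PM + 305 min = 6:34 PM.
Sample prep starts at 6:34 PM − 638 min = 7:56 AM.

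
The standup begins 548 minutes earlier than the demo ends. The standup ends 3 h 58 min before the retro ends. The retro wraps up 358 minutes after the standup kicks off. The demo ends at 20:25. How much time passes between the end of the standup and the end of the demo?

The standup starts at 20:25 − 548 min = 11:17.
The retro ends at 11:17 + 358 min = 17:15.
The standup ends at 17:15 − 238 min = 13:17.
From 13:17 to 20:25 is 7 h 8 min.

7 h 8 min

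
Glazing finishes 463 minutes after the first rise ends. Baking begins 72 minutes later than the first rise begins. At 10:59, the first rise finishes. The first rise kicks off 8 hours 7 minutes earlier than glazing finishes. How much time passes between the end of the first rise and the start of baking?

48 minutes

Glazing ends at 10:59 + 463 min = 18:42.
The first rise starts at 18:42 − 487 min = 10:35.
Baking starts at 10:35 + 72 min = 11:47.
From 10:59 to 11:47 is 48 minutes.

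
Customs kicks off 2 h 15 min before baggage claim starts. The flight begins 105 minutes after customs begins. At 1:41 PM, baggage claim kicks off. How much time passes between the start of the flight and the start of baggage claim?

half an hour

Customs starts at 1:41 PM − 135 min = 11:26 AM.
The flight starts at 11:26 AM + 105 min = 1:11 PM.
From 1:11 PM to 1:41 PM is half an hour.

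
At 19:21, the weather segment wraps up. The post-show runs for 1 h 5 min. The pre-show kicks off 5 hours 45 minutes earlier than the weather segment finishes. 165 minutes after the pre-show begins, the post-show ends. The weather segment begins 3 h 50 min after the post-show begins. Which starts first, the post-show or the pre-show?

The pre-show starts at 19:21 − 345 min = 13:36.
The post-show ends at 13:36 + 165 min = 16:21.
The post-show starts at 16:21 − 65 min = 15:16.
The post-show starts at 15:16 and the pre-show starts at 13:36, so the pre-show is first.

the pre-show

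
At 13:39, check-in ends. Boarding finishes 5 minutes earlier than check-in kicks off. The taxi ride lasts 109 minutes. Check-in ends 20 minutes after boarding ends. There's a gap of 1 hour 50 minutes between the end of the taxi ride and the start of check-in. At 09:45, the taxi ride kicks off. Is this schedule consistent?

The taxi ride ends at 09:45 + 109 min = 11:34.
Check-in starts at 11:34 + 110 min = 13:24.
Boarding ends at 13:24 − 5 min = 13:19.
Check-in ends at 13:19 + 20 min = 13:39.
That matches the stated 13:39, so the schedule is consistent.

Yes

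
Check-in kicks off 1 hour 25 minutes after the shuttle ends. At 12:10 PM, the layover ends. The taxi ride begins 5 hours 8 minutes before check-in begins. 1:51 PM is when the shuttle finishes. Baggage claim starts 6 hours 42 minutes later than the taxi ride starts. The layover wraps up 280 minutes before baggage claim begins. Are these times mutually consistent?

Check-in starts at 1:51 PM + 85 min = 3:16 PM.
The taxi ride starts at 3:16 PM − 308 min = 10:08 AM.
Baggage claim starts at 10:08 AM + 402 min = 4:50 PM.
The layover ends at 4:50 PM − 280 min = 12:10 PM.
That matches the stated 12:10 PM, so the schedule is consistent.

Yes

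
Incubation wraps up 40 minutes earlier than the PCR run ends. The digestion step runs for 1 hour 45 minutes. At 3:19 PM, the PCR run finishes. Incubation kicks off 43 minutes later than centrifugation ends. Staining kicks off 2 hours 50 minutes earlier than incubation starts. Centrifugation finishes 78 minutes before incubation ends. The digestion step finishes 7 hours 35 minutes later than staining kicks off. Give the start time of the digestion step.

Incubation ends at 3:19 PM − 40 min = 2:39 PM.
Centrifugation ends at 2:39 PM − 78 min = 1:21 PM.
Incubation starts at 1:21 PM + 43 min = 2:04 PM.
Staining starts at 2:04 PM − 170 min = 11:14 AM.
The digestion step ends at 11:14 AM + 455 min = 6:49 PM.
The digestion step starts at 6:49 PM − 105 min = 5:04 PM.

5:04 PM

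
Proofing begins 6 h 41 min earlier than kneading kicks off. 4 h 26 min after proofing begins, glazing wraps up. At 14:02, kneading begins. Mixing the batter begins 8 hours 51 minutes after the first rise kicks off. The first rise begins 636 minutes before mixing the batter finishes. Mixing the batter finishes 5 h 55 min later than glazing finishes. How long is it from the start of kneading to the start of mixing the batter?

115 minutes

Proofing starts at 14:02 − 401 min = 07:21.
Glazing ends at 07:21 + 266 min = 11:47.
Mixing the batter ends at 11:47 + 355 min = 17:42.
The first rise starts at 17:42 − 636 min = 07:06.
Mixing the batter starts at 07:06 + 531 min = 15:57.
From 14:02 to 15:57 is 115 minutes.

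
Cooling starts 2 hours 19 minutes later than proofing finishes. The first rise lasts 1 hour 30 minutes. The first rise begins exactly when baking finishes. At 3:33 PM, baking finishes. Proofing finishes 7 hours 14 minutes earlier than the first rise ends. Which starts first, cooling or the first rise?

The first rise starts at 3:33 PM.
The first rise ends at 3:33 PM + 90 min = 5:03 PM.
Proofing ends at 5:03 PM − 434 min = 9:49 AM.
Cooling starts at 9:49 AM + 139 min = 12:08 PM.
Cooling starts at 12:08 PM and the first rise starts at 3:33 PM, so cooling is first.

cooling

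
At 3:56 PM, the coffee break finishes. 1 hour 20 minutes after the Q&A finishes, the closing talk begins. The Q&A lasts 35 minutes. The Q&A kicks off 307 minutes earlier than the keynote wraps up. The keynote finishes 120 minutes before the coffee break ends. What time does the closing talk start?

The keynote ends at 3:56 PM − 120 min = 1:56 PM.
The Q&A starts at 1:56 PM − 307 min = 8:49 AM.
The Q&A ends at 8:49 AM + 35 min = 9:24 AM.
The closing talk starts at 9:24 AM + 80 min = 10:44 AM.

10:44 AM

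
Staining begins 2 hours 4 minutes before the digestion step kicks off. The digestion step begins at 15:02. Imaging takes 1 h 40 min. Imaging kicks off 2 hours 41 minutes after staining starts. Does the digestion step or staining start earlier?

Staining starts at 15:02 − 124 min = 12:58.
The digestion step starts at 15:02 and staining starts at 12:58, so staining is first.

staining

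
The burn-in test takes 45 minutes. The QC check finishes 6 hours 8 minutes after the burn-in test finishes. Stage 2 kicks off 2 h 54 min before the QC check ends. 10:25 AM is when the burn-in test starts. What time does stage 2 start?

The burn-in test ends at 10:25 AM + 45 min = 11:10 AM.
The QC check ends at 11:10 AM + 368 min = 5:18 PM.
Stage 2 starts at 5:18 PM − 174 min = 2:24 PM.

2:24 PM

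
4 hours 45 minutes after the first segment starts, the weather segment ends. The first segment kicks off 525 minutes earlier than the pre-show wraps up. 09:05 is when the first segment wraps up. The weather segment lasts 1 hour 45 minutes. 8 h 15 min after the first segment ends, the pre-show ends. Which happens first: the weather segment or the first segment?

the first segment

The pre-show ends at 09:05 + 495 min = 17:20.
The first segment starts at 17:20 − 525 min = 08:35.
The weather segment ends at 08:35 + 285 min = 13:20.
The weather segment starts at 13:20 − 105 min = 11:35.
The weather segment starts at 11:35 and the first segment starts at 08:35, so the first segment is first.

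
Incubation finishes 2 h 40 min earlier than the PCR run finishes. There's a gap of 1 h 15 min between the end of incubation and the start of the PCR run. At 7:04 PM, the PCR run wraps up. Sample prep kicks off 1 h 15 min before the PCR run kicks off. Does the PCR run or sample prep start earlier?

Incubation ends at 7:04 PM − 160 min = 4:24 PM.
The PCR run starts at 4:24 PM + 75 min = 5:39 PM.
Sample prep starts at 5:39 PM − 75 min = 4:24 PM.
The PCR run starts at 5:39 PM and sample prep starts at 4:24 PM, so sample prep is first.

sample prep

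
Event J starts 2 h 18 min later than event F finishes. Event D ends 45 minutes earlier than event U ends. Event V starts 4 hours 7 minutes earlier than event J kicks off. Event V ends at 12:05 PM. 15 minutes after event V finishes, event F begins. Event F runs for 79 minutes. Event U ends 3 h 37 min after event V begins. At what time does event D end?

2:42 PM

Event F starts at 12:05 PM + 15 min = 12:20 PM.
Event F ends at 12:20 PM + 79 min = 1:39 PM.
Event J starts at 1:39 PM + 138 min = 3:57 PM.
Event V starts at 3:57 PM − 247 min = 11:50 AM.
Event U ends at 11:50 AM + 217 min = 3:27 PM.
Event D ends at 3:27 PM − 45 min = 2:42 PM.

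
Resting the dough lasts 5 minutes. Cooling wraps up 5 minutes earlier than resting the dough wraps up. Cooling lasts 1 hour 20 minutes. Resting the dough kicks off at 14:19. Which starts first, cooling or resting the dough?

Resting the dough ends at 14:19 + 5 min = 14:24.
Cooling ends at 14:24 − 5 min = 14:19.
Cooling starts at 14:19 − 80 min = 12:59.
Cooling starts at 12:59 and resting the dough starts at 14:19, so cooling is first.

cooling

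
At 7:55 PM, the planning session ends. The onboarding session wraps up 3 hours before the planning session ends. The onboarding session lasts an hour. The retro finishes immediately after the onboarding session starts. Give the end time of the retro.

3:55 PM

The onboarding session ends at 7:55 PM − 180 min = 4:55 PM.
The onboarding session starts at 4:55 PM − 60 min = 3:55 PM.
So the retro ends at 3:55 PM.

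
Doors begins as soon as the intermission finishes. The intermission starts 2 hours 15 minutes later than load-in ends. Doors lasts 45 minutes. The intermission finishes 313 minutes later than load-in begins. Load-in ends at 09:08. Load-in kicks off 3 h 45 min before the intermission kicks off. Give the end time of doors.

13:36

The intermission starts at 09:08 + 135 min = 11:23.
Load-in starts at 11:23 − 225 min = 07:38.
The intermission ends at 07:38 + 313 min = 12:51.
So doors starts at 12:51.
Doors ends at 12:51 + 45 min = 13:36.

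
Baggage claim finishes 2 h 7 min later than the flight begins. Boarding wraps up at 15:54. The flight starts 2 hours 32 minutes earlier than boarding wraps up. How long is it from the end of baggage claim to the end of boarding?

25 minutes

The flight starts at 15:54 − 152 min = 13:22.
Baggage claim ends at 13:22 + 127 min = 15:29.
From 15:29 to 15:54 is 25 minutes.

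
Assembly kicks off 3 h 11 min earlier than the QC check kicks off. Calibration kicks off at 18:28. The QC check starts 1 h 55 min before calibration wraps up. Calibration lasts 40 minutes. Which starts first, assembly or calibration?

assembly

Calibration ends at 18:28 + 40 min = 19:08.
The QC check starts at 19:08 − 115 min = 17:13.
Assembly starts at 17:13 − 191 min = 14:02.
Assembly starts at 14:02 and calibration starts at 18:28, so assembly is first.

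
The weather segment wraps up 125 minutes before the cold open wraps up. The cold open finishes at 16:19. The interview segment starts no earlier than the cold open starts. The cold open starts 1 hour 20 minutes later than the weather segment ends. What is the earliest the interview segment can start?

The weather segment ends at 16:19 − 125 min = 14:14.
The cold open starts at 14:14 + 80 min = 15:34.
The interview segment is bounded by the cold open, so the earliest it can start is 15:34.

15:34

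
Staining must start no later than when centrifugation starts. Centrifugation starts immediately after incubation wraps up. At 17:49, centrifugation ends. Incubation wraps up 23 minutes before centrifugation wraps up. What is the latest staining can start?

17:26

Incubation ends at 17:49 − 23 min = 17:26.
So centrifugation starts at 17:26.
Staining is bounded by centrifugation, so the latest it can start is 17:26.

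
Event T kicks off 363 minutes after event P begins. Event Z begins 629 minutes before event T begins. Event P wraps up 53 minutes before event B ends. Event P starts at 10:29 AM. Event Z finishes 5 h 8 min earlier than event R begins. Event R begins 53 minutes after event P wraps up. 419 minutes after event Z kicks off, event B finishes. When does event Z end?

Event T starts at 10:29 AM + 363 min = 4:32 PM.
Event Z starts at 4:32 PM − 629 min = 6:03 AM.
Event B ends at 6:03 AM + 419 min = 1:02 PM.
Event P ends at 1:02 PM − 53 min = 12:09 PM.
Event R starts at 12:09 PM + 53 min = 1:02 PM.
Event Z ends at 1:02 PM − 308 min = 7:54 AM.

7:54 AM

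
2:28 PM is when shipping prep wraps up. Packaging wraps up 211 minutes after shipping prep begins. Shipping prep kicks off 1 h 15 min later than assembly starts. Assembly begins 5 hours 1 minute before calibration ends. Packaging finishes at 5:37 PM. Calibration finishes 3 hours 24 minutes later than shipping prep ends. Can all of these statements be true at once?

Calibration ends at 2:28 PM + 204 min = 5:52 PM.
Assembly starts at 5:52 PM − 301 min = 12:51 PM.
Shipping prep starts at 12:51 PM + 75 min = 2:06 PM.
Packaging ends at 2:06 PM + 211 min = 5:37 PM.
That matches the stated 5:37 PM, so the schedule is consistent.

Yes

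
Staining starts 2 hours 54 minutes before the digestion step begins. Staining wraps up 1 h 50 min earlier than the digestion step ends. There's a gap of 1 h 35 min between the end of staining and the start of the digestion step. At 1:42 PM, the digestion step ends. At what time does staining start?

Staining ends at 1:42 PM − 110 min = 11:52 AM.
The digestion step starts at 11:52 AM + 95 min = 1:27 PM.
Staining starts at 1:27 PM − 174 min = 10:33 AM.

10:33 AM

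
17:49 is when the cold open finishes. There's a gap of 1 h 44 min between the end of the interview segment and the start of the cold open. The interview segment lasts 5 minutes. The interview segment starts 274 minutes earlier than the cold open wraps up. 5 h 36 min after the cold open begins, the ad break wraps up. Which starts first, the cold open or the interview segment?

The interview segment starts at 17:49 − 274 min = 13:15.
The interview segment ends at 13:15 + 5 min = 13:20.
The cold open starts at 13:20 + 104 min = 15:04.
The cold open starts at 15:04 and the interview segment starts at 13:15, so the interview segment is first.

the interview segment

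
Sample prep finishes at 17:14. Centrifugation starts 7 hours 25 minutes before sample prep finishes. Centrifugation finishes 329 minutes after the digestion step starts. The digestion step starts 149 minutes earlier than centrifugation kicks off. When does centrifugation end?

Centrifugation starts at 17:14 − 445 min = 09:49.
The digestion step starts at 09:49 − 149 min = 07:20.
Centrifugation ends at 07:20 + 329 min = 12:49.

12:49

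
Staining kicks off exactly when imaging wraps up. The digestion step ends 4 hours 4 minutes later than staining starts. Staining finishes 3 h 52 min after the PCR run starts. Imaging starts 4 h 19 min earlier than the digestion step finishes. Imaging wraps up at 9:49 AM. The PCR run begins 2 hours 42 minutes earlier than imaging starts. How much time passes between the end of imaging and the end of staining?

55 minutes

Staining starts at 9:49 AM.
The digestion step ends at 9:49 AM + 244 min = 1:53 PM.
Imaging starts at 1:53 PM − 259 min = 9:34 AM.
The PCR run starts at 9:34 AM − 162 min = 6:52 AM.
Staining ends at 6:52 AM + 232 min = 10:44 AM.
From 9:49 AM to 10:44 AM is 55 minutes.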